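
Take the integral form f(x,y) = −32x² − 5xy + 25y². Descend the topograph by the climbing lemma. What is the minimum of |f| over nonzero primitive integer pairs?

descent: ρ → (25,55,-2)  [lands on river]
river: ρ → (-2,53,52)
river: ρ → (52,51,-3)
river: ρ → (-3,51,52)
river: ρ → (52,53,-2)
river: ρ → (-2,55,25)
river: ρ → (25,45,-12)
river: ρ → (-12,51,13)
river: ρ → (13,53,-8)
river: ρ → (-8,43,43)
river: ρ → (43,43,-8)
river: ρ → (-8,53,13)
river: ρ → (13,51,-12)
river: ρ → (-12,45,25)
closes: descent 1, river 14
min |a| on river = 2

2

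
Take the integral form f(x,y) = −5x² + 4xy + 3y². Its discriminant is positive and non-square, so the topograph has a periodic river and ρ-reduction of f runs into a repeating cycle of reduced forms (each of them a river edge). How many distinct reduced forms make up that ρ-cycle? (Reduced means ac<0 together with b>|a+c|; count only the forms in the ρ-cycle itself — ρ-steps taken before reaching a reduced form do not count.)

D = 76, ⌊√D⌋ = 8
river: ρ → (3,8,-1)
river: ρ → (-1,8,3)
river: ρ → (3,4,-5)
river: ρ → (-5,6,2)
river: ρ → (2,6,-5)
river: ρ → (-5,4,3)
ρ-cycle length = 6 (tail of 0 descent steps not counted)

6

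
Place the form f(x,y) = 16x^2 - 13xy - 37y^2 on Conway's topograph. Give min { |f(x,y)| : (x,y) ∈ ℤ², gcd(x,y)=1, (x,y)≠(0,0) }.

descent: ρ → (-37,13,16)
descent: ρ → (16,19,-34)  [lands on river]
river: ρ → (-34,49,1)
river: ρ → (1,49,-34)
river: ρ → (-34,19,16)
river: ρ → (16,45,-8)
river: ρ → (-8,35,41)
river: ρ → (41,47,-2)
river: ρ → (-2,49,17)
river: ρ → (17,19,-32)
river: ρ → (-32,45,4)
river: ρ → (4,43,-43)
river: ρ → (-43,43,4)
river: ρ → (4,45,-32)
river: ρ → (-32,19,17)
river: ρ → (17,49,-2)
river: ρ → (-2,47,41)
river: ρ → (41,35,-8)
river: ρ → (-8,45,16)
closes: descent 2, river 18
min |a| on river = 1

1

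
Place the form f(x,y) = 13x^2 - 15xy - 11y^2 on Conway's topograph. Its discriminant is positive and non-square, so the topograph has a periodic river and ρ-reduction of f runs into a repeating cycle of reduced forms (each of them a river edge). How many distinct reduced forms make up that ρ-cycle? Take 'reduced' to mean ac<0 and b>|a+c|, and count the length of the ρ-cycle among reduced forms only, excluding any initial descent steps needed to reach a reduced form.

D = 797, ⌊√D⌋ = 28
descent: ρ → (-11,15,13)  [lands on river]
river: ρ → (13,11,-13)
river: ρ → (-13,15,11)
river: ρ → (11,7,-17)
river: ρ → (-17,27,1)
river: ρ → (1,27,-17)
river: ρ → (-17,7,11)
river: ρ → (11,15,-13)
river: ρ → (-13,11,13)
river: ρ → (13,15,-11)
river: ρ → (-11,7,17)
river: ρ → (17,27,-1)
river: ρ → (-1,27,17)
river: ρ → (17,7,-11)
ρ-cycle length = 14 (tail of 1 descent step not counted)

14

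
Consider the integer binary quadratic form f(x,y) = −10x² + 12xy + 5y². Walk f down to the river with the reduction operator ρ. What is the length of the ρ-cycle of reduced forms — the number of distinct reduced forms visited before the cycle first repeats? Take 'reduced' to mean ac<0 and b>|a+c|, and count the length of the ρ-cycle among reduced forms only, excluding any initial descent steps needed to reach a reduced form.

D = 344, ⌊√D⌋ = 18
river: ρ → (5,18,-1)
river: ρ → (-1,18,5)
river: ρ → (5,12,-10)
river: ρ → (-10,8,7)
river: ρ → (7,6,-11)
river: ρ → (-11,16,2)
river: ρ → (2,16,-11)
river: ρ → (-11,6,7)
river: ρ → (7,8,-10)
river: ρ → (-10,12,5)
ρ-cycle length = 10 (tail of 0 descent steps not counted)

10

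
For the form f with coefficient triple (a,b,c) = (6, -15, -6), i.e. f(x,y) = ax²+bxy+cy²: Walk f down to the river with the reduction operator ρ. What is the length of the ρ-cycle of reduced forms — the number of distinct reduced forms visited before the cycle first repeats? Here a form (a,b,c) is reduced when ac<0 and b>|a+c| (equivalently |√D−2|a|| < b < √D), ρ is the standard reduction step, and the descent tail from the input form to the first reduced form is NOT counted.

D = 369, ⌊√D⌋ = 19
descent: ρ → (-6,15,6)  [lands on river]
river: ρ → (6,9,-12)
river: ρ → (-12,15,3)
river: ρ → (3,15,-12)
river: ρ → (-12,9,6)
river: ρ → (6,15,-6)
river: ρ → (-6,9,12)
river: ρ → (12,15,-3)
river: ρ → (-3,15,12)
river: ρ → (12,9,-6)
ρ-cycle length = 10 (tail of 1 descent step not counted)

10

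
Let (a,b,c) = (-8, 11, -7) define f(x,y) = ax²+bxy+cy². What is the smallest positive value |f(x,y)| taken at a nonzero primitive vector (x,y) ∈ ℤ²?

translate: b→5 (≡-11 mod 16), so (8,-11,7)→(8,5,4)
flip: (8,5,4)→(4,-5,8)
translate: b→3 (≡-5 mod 8), so (4,-5,8)→(4,3,7)
reduced (well bottom): (4,3,7) with a≤c, −a<b≤a
well minimum |f| = |-4| = 4 (negative-definite)

4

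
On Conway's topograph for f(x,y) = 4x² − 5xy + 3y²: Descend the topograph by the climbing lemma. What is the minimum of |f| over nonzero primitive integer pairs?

translate: b→3 (≡-5 mod 8), so (4,-5,3)→(4,3,2)
flip: (4,3,2)→(2,-3,4)
translate: b→1 (≡-3 mod 4), so (2,-3,4)→(2,1,3)
reduced (well bottom): (2,1,3) with a≤c, −a<b≤a
well minimum = a = 2

2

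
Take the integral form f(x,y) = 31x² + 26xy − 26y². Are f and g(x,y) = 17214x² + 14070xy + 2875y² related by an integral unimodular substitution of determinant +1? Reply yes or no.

D₁ = 3900, D₂ = 3900
river cycle of f (length 10): (-26, 26, 31), (31, 36, -21), (-21, 48, 19), (19, 28, -41), (-41, 54, 6), (6, 54, -41), (-41, 28, 19), (19, 48, -21), (-21, 36, 31), (31, 26, -26)
river cycle of g (length 10): (31, 36, -21), (-21, 48, 19), (19, 28, -41), (-41, 54, 6), (6, 54, -41), (-41, 28, 19), (19, 48, -21), (-21, 36, 31), (31, 26, -26), (-26, 26, 31)
cycles coincide ⇒ equivalent

yes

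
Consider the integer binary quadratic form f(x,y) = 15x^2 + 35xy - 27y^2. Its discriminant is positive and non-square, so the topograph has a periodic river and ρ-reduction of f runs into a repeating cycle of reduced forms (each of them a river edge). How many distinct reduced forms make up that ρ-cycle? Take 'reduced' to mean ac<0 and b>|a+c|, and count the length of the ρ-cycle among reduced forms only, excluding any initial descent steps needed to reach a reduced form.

D = 2845, ⌊√D⌋ = 53
river: ρ → (-27,19,23)
river: ρ → (23,27,-23)
river: ρ → (-23,19,27)
river: ρ → (27,35,-15)
river: ρ → (-15,25,37)
river: ρ → (37,49,-3)
river: ρ → (-3,53,3)
river: ρ → (3,49,-37)
river: ρ → (-37,25,15)
river: ρ → (15,35,-27)
ρ-cycle length = 10 (tail of 0 descent steps not counted)

10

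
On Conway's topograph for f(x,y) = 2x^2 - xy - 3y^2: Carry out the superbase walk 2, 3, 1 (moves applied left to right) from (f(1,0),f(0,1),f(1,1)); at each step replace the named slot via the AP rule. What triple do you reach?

start (2,-3,-2) = (f(1,0),f(0,1),f(1,1))
replace slot 2: 2·(2+(-2)) − (-3) = 3 → (2,3,-2)
replace slot 3: 2·(2+3) − (-2) = 12 → (2,3,12)
replace slot 1: 2·(3+12) − 2 = 28 → (28,3,12)

28,3,12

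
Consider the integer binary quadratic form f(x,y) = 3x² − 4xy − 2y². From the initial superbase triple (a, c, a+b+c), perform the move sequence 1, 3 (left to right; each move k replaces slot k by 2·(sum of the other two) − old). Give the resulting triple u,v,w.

start (3,-2,-3) = (f(1,0),f(0,1),f(1,1))
replace slot 1: 2·((-2)+(-3)) − 3 = -13 → (-13,-2,-3)
replace slot 3: 2·((-13)+(-2)) − (-3) = -27 → (-13,-2,-27)

-13,-2,-27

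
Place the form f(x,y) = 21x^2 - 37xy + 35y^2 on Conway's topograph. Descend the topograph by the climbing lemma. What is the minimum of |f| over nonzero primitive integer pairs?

translate: b→5 (≡-37 mod 42), so (21,-37,35)→(21,5,19)
flip: (21,5,19)→(19,-5,21)
reduced (well bottom): (19,-5,21) with a≤c, −a<b≤a
well minimum = a = 19

19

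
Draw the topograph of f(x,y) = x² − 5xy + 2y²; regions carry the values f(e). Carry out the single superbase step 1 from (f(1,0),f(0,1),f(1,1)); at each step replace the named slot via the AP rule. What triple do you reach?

start (1,2,-2) = (f(1,0),f(0,1),f(1,1))
replace slot 1: 2·(2+(-2)) − 1 = -1 → (-1,2,-2)

-1,2,-2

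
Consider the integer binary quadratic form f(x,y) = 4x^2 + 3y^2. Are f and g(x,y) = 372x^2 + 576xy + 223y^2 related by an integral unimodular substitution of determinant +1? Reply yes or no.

D₁ = -48, D₂ = -48
f: flip: (4,0,3)→(3,0,4)
f: reduced (well bottom): (3,0,4) with a≤c, −a<b≤a
g: translate: b→-168 (≡576 mod 744), so (372,576,223)→(372,-168,19)
g: flip: (372,-168,19)→(19,168,372)
g: translate: b→16 (≡168 mod 38), so (19,168,372)→(19,16,4)
g: flip: (19,16,4)→(4,-16,19)
g: translate: b→0 (≡-16 mod 8), so (4,-16,19)→(4,0,3)
g: flip: (4,0,3)→(3,0,4)
g: reduced (well bottom): (3,0,4) with a≤c, −a<b≤a
reduced forms (3, 0, 4) vs (3, 0, 4) ⇒ equivalent

yes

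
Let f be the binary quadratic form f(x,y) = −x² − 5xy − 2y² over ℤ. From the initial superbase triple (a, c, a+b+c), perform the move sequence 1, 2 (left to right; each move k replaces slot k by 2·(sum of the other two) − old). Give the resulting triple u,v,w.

start (-1,-2,-8) = (f(1,0),f(0,1),f(1,1))
replace slot 1: 2·((-2)+(-8)) − (-1) = -19 → (-19,-2,-8)
replace slot 2: 2·((-19)+(-8)) − (-2) = -52 → (-19,-52,-8)

-19,-52,-8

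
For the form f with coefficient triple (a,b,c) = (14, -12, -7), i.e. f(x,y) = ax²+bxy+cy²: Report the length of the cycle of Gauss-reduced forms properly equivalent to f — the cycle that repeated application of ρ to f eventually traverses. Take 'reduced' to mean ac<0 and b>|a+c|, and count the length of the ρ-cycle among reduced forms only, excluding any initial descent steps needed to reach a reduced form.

D = 536, ⌊√D⌋ = 23
descent: ρ → (-7,12,14)  [lands on river]
river: ρ → (14,16,-5)
river: ρ → (-5,14,17)
river: ρ → (17,20,-2)
river: ρ → (-2,20,17)
river: ρ → (17,14,-5)
river: ρ → (-5,16,14)
river: ρ → (14,12,-7)
river: ρ → (-7,16,10)
river: ρ → (10,4,-13)
river: ρ → (-13,22,1)
river: ρ → (1,22,-13)
river: ρ → (-13,4,10)
river: ρ → (10,16,-7)
ρ-cycle length = 14 (tail of 1 descent step not counted)

14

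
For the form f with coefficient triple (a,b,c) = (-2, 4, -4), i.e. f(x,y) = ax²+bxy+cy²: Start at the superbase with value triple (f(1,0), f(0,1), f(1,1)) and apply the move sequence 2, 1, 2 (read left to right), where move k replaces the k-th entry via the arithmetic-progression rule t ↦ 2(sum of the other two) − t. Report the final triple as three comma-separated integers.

start (-2,-4,-2) = (f(1,0),f(0,1),f(1,1))
replace slot 2: 2·((-2)+(-2)) − (-4) = -4 → (-2,-4,-2)
replace slot 1: 2·((-4)+(-2)) − (-2) = -10 → (-10,-4,-2)
replace slot 2: 2·((-10)+(-2)) − (-4) = -20 → (-10,-20,-2)

-10,-20,-2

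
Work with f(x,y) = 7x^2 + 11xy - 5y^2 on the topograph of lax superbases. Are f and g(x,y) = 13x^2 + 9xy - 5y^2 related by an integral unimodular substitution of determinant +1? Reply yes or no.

D₁ = 261, D₂ = 341
discriminants differ ⇒ not SL₂(ℤ)-equivalent

no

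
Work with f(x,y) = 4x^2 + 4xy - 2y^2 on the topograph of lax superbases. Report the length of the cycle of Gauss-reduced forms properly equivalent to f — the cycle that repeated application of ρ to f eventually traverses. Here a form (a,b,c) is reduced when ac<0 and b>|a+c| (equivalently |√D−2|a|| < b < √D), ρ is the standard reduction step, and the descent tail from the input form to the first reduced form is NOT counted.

D = 48, ⌊√D⌋ = 6
river: ρ → (-2,4,4)
river: ρ → (4,4,-2)
ρ-cycle length = 2 (tail of 0 descent steps not counted)

2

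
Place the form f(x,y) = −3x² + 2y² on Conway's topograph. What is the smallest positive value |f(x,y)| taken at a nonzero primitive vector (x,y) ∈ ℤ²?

descent: ρ → (2,4,-1)  [lands on river]
river: ρ → (-1,4,2)
closes: descent 1, river 2
min |a| on river = 1

1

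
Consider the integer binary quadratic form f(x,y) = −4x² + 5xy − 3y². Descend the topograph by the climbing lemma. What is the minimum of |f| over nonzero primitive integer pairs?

translate: b→3 (≡-5 mod 8), so (4,-5,3)→(4,3,2)
flip: (4,3,2)→(2,-3,4)
translate: b→1 (≡-3 mod 4), so (2,-3,4)→(2,1,3)
reduced (well bottom): (2,1,3) with a≤c, −a<b≤a
well minimum |f| = |-2| = 2 (negative-definite)

2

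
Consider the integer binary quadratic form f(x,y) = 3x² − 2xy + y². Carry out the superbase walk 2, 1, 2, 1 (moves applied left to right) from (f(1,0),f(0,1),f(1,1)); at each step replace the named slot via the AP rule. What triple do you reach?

start (3,1,2) = (f(1,0),f(0,1),f(1,1))
replace slot 2: 2·(3+2) − 1 = 9 → (3,9,2)
replace slot 1: 2·(9+2) − 3 = 19 → (19,9,2)
replace slot 2: 2·(19+2) − 9 = 33 → (19,33,2)
replace slot 1: 2·(33+2) − 19 = 51 → (51,33,2)

51,33,2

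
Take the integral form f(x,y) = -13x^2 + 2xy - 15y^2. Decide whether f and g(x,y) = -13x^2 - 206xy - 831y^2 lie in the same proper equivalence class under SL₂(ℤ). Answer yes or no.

D₁ = -776, D₂ = -776
f is negative-definite; reduce −f:
−f: reduced (well bottom): (13,-2,15) with a≤c, −a<b≤a
flip sign back: reduced form of f is (-13,2,-15)
g is negative-definite; reduce −g:
−g: translate: b→-2 (≡206 mod 26), so (13,206,831)→(13,-2,15)
−g: reduced (well bottom): (13,-2,15) with a≤c, −a<b≤a
flip sign back: reduced form of g is (-13,2,-15)
reduced forms (-13, 2, -15) vs (-13, 2, -15) ⇒ equivalent

yes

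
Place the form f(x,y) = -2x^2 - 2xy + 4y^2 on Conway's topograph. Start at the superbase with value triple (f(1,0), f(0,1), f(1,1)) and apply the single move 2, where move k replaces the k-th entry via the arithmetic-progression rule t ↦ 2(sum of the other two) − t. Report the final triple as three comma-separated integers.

start (-2,4,0) = (f(1,0),f(0,1),f(1,1))
replace slot 2: 2·((-2)+0) − 4 = -8 → (-2,-8,0)

-2,-8,0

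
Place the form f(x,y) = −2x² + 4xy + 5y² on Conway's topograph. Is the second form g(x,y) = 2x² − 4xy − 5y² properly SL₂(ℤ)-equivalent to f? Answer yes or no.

D₁ = 56, D₂ = 56
river cycle of f (length 4): (5, 6, -1), (-1, 6, 5), (5, 4, -2), (-2, 4, 5)
river cycle of g (length 4): (-5, 4, 2), (2, 4, -5), (-5, 6, 1), (1, 6, -5)
cycles differ ⇒ inequivalent

no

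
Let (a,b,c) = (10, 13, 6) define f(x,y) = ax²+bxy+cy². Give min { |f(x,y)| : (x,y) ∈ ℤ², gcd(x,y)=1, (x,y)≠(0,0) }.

translate: b→-7 (≡13 mod 20), so (10,13,6)→(10,-7,3)
flip: (10,-7,3)→(3,7,10)
translate: b→1 (≡7 mod 6), so (3,7,10)→(3,1,6)
reduced (well bottom): (3,1,6) with a≤c, −a<b≤a
well minimum = a = 3

3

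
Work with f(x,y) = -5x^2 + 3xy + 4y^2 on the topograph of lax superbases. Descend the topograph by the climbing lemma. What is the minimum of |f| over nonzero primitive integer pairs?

river: ρ → (4,5,-4)
river: ρ → (-4,3,5)
river: ρ → (5,7,-2)
river: ρ → (-2,9,1)
river: ρ → (1,9,-2)
river: ρ → (-2,7,5)
river: ρ → (5,3,-4)
river: ρ → (-4,5,4)
river: ρ → (4,3,-5)
river: ρ → (-5,7,2)
river: ρ → (2,9,-1)
river: ρ → (-1,9,2)
river: ρ → (2,7,-5)
river: ρ → (-5,3,4)
closes: descent 0, river 14
min |a| on river = 1

1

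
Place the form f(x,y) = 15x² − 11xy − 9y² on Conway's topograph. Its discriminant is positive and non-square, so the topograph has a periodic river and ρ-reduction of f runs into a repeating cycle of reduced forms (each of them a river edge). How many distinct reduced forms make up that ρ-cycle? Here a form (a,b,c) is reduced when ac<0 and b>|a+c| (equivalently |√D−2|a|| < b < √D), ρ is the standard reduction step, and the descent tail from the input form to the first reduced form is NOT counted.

D = 661, ⌊√D⌋ = 25
descent: ρ → (-9,11,15)  [lands on river]
river: ρ → (15,19,-5)
river: ρ → (-5,21,11)
river: ρ → (11,23,-3)
river: ρ → (-3,25,3)
river: ρ → (3,23,-11)
river: ρ → (-11,21,5)
river: ρ → (5,19,-15)
river: ρ → (-15,11,9)
river: ρ → (9,25,-1)
river: ρ → (-1,25,9)
river: ρ → (9,11,-15)
river: ρ → (-15,19,5)
river: ρ → (5,21,-11)
river: ρ → (-11,23,3)
river: ρ → (3,25,-3)
river: ρ → (-3,23,11)
river: ρ → (11,21,-5)
river: ρ → (-5,19,15)
river: ρ → (15,11,-9)
river: ρ → (-9,25,1)
river: ρ → (1,25,-9)
ρ-cycle length = 22 (tail of 1 descent step not counted)

22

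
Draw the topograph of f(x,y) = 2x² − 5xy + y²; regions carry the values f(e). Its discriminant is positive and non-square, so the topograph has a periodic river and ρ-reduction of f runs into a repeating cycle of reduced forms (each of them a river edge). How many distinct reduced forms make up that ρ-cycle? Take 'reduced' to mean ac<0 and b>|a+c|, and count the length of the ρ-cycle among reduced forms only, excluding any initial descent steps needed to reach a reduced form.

D = 17, ⌊√D⌋ = 4
descent: ρ → (1,3,-2)  [lands on river]
river: ρ → (-2,1,2)
river: ρ → (2,3,-1)
river: ρ → (-1,3,2)
river: ρ → (2,1,-2)
river: ρ → (-2,3,1)
ρ-cycle length = 6 (tail of 1 descent step not counted)

6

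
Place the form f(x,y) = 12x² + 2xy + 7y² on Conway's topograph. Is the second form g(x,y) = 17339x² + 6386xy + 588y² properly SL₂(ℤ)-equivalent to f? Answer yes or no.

D₁ = -332, D₂ = -332
f: flip: (12,2,7)→(7,-2,12)
f: reduced (well bottom): (7,-2,12) with a≤c, −a<b≤a
g: flip: (17339,6386,588)→(588,-6386,17339)
g: translate: b→-506 (≡-6386 mod 1176), so (588,-6386,17339)→(588,-506,109)
g: flip: (588,-506,109)→(109,506,588)
g: translate: b→70 (≡506 mod 218), so (109,506,588)→(109,70,12)
g: flip: (109,70,12)→(12,-70,109)
g: translate: b→2 (≡-70 mod 24), so (12,-70,109)→(12,2,7)
g: flip: (12,2,7)→(7,-2,12)
g: reduced (well bottom): (7,-2,12) with a≤c, −a<b≤a
reduced forms (7, -2, 12) vs (7, -2, 12) ⇒ equivalent

yes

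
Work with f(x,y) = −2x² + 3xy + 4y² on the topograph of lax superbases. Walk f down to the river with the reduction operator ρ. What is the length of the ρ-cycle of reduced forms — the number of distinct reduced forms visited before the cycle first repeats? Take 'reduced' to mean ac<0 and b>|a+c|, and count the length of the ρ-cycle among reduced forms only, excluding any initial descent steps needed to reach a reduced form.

D = 41, ⌊√D⌋ = 6
river: ρ → (4,5,-1)
river: ρ → (-1,5,4)
river: ρ → (4,3,-2)
river: ρ → (-2,5,2)
river: ρ → (2,3,-4)
river: ρ → (-4,5,1)
river: ρ → (1,5,-4)
river: ρ → (-4,3,2)
river: ρ → (2,5,-2)
river: ρ → (-2,3,4)
ρ-cycle length = 10 (tail of 0 descent steps not counted)

10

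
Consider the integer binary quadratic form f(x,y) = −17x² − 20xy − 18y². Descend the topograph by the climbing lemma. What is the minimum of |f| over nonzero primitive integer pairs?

translate: b→-14 (≡20 mod 34), so (17,20,18)→(17,-14,15)
flip: (17,-14,15)→(15,14,17)
reduced (well bottom): (15,14,17) with a≤c, −a<b≤a
well minimum |f| = |-15| = 15 (negative-definite)

15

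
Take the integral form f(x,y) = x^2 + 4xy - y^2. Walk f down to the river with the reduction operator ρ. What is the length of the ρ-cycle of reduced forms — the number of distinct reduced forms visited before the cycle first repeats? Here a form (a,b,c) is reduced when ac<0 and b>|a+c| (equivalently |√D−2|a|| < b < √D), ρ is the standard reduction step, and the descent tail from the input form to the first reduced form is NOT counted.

D = 20, ⌊√D⌋ = 4
river: ρ → (-1,4,1)
river: ρ → (1,4,-1)
ρ-cycle length = 2 (tail of 0 descent steps not counted)

2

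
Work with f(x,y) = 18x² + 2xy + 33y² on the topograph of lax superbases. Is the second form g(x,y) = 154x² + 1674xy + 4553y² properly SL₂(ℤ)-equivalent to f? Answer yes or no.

D₁ = -2372, D₂ = -2372
f: reduced (well bottom): (18,2,33) with a≤c, −a<b≤a
g: translate: b→134 (≡1674 mod 308), so (154,1674,4553)→(154,134,33)
g: flip: (154,134,33)→(33,-134,154)
g: translate: b→-2 (≡-134 mod 66), so (33,-134,154)→(33,-2,18)
g: flip: (33,-2,18)→(18,2,33)
g: reduced (well bottom): (18,2,33) with a≤c, −a<b≤a
reduced forms (18, 2, 33) vs (18, 2, 33) ⇒ equivalent

yes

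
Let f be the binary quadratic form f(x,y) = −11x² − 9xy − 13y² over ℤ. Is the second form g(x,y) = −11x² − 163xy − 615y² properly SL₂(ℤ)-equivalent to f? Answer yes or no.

D₁ = -491, D₂ = -491
f is negative-definite; reduce −f:
−f: reduced (well bottom): (11,9,13) with a≤c, −a<b≤a
flip sign back: reduced form of f is (-11,-9,-13)
g is negative-definite; reduce −g:
−g: translate: b→9 (≡163 mod 22), so (11,163,615)→(11,9,13)
−g: reduced (well bottom): (11,9,13) with a≤c, −a<b≤a
flip sign back: reduced form of g is (-11,-9,-13)
reduced forms (-11, -9, -13) vs (-11, -9, -13) ⇒ equivalent

yes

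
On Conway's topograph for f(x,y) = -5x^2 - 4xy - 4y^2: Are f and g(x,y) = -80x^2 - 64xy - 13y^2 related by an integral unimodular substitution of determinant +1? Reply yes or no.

D₁ = -64, D₂ = -64
f is negative-definite; reduce −f:
−f: flip: (5,4,4)→(4,-4,5)
−f: translate: b→4 (≡-4 mod 8), so (4,-4,5)→(4,4,5)
−f: reduced (well bottom): (4,4,5) with a≤c, −a<b≤a
flip sign back: reduced form of f is (-4,-4,-5)
g is negative-definite; reduce −g:
−g: flip: (80,64,13)→(13,-64,80)
−g: translate: b→-12 (≡-64 mod 26), so (13,-64,80)→(13,-12,4)
−g: flip: (13,-12,4)→(4,12,13)
−g: translate: b→4 (≡12 mod 8), so (4,12,13)→(4,4,5)
−g: reduced (well bottom): (4,4,5) with a≤c, −a<b≤a
flip sign back: reduced form of g is (-4,-4,-5)
reduced forms (-4, -4, -5) vs (-4, -4, -5) ⇒ equivalent

yes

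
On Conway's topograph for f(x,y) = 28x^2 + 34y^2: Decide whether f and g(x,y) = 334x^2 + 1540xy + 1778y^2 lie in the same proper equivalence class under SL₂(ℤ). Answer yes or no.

D₁ = -3808, D₂ = -3808
f: reduced (well bottom): (28,0,34) with a≤c, −a<b≤a
g: translate: b→204 (≡1540 mod 668), so (334,1540,1778)→(334,204,34)
g: flip: (334,204,34)→(34,-204,334)
g: translate: b→0 (≡-204 mod 68), so (34,-204,334)→(34,0,28)
g: flip: (34,0,28)→(28,0,34)
g: reduced (well bottom): (28,0,34) with a≤c, −a<b≤a
reduced forms (28, 0, 34) vs (28, 0, 34) ⇒ equivalent

yes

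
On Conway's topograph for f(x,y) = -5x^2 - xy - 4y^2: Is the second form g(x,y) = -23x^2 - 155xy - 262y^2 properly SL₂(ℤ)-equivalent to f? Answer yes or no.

D₁ = -79, D₂ = -79
f is negative-definite; reduce −f:
−f: flip: (5,1,4)→(4,-1,5)
−f: reduced (well bottom): (4,-1,5) with a≤c, −a<b≤a
flip sign back: reduced form of f is (-4,1,-5)
g is negative-definite; reduce −g:
−g: translate: b→17 (≡155 mod 46), so (23,155,262)→(23,17,4)
−g: flip: (23,17,4)→(4,-17,23)
−g: translate: b→-1 (≡-17 mod 8), so (4,-17,23)→(4,-1,5)
−g: reduced (well bottom): (4,-1,5) with a≤c, −a<b≤a
flip sign back: reduced form of g is (-4,1,-5)
reduced forms (-4, 1, -5) vs (-4, 1, -5) ⇒ equivalent

yes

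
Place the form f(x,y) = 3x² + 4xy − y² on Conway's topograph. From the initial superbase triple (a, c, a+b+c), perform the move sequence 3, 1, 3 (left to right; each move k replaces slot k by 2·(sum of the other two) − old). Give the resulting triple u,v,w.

start (3,-1,6) = (f(1,0),f(0,1),f(1,1))
replace slot 3: 2·(3+(-1)) − 6 = -2 → (3,-1,-2)
replace slot 1: 2·((-1)+(-2)) − 3 = -9 → (-9,-1,-2)
replace slot 3: 2·((-9)+(-1)) − (-2) = -18 → (-9,-1,-18)

-9,-1,-18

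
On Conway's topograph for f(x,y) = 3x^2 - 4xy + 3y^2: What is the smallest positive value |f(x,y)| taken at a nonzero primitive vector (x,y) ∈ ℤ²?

translate: b→2 (≡-4 mod 6), so (3,-4,3)→(3,2,2)
flip: (3,2,2)→(2,-2,3)
translate: b→2 (≡-2 mod 4), so (2,-2,3)→(2,2,3)
reduced (well bottom): (2,2,3) with a≤c, −a<b≤a
well minimum = a = 2

2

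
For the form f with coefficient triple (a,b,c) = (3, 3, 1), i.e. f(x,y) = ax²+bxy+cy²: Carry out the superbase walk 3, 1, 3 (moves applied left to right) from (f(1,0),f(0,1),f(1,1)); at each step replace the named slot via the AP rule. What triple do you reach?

start (3,1,7) = (f(1,0),f(0,1),f(1,1))
replace slot 3: 2·(3+1) − 7 = 1 → (3,1,1)
replace slot 1: 2·(1+1) − 3 = 1 → (1,1,1)
replace slot 3: 2·(1+1) − 1 = 3 → (1,1,3)

1,1,3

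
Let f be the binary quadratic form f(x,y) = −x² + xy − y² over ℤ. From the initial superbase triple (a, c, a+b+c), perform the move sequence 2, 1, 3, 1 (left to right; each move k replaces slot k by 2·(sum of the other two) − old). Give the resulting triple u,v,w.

start (-1,-1,-1) = (f(1,0),f(0,1),f(1,1))
replace slot 2: 2·((-1)+(-1)) − (-1) = -3 → (-1,-3,-1)
replace slot 1: 2·((-3)+(-1)) − (-1) = -7 → (-7,-3,-1)
replace slot 3: 2·((-7)+(-3)) − (-1) = -19 → (-7,-3,-19)
replace slot 1: 2·((-3)+(-19)) − (-7) = -37 → (-37,-3,-19)

-37,-3,-19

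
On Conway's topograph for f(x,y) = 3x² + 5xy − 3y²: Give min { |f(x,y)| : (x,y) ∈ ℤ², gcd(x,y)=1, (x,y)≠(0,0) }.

river: ρ → (-3,7,1)
river: ρ → (1,7,-3)
river: ρ → (-3,5,3)
river: ρ → (3,7,-1)
river: ρ → (-1,7,3)
river: ρ → (3,5,-3)
closes: descent 0, river 6
min |a| on river = 1

1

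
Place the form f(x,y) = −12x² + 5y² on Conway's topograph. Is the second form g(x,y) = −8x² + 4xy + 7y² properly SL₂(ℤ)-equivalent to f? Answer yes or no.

D₁ = 240, D₂ = 240
river cycle of f (length 6): (5, 10, -7), (-7, 4, 8), (8, 12, -3), (-3, 12, 8), (8, 4, -7), (-7, 10, 5)
river cycle of g (length 6): (7, 10, -5), (-5, 10, 7), (7, 4, -8), (-8, 12, 3), (3, 12, -8), (-8, 4, 7)
cycles differ ⇒ inequivalent

no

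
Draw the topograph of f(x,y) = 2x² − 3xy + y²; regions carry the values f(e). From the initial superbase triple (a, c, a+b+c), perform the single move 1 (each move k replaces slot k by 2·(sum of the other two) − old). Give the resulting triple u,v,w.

start (2,1,0) = (f(1,0),f(0,1),f(1,1))
replace slot 1: 2·(1+0) − 2 = 0 → (0,1,0)

0,1,0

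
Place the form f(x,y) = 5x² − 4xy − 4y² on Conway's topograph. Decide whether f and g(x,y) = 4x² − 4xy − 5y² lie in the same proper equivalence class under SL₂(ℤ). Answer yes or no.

D₁ = 96, D₂ = 96
river cycle of f (length 4): (-4, 4, 5), (5, 6, -3), (-3, 6, 5), (5, 4, -4)
river cycle of g (length 4): (-5, 4, 4), (4, 4, -5), (-5, 6, 3), (3, 6, -5)
cycles differ ⇒ inequivalent

no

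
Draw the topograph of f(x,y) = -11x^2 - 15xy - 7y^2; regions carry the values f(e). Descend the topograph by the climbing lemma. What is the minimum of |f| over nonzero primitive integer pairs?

translate: b→-7 (≡15 mod 22), so (11,15,7)→(11,-7,3)
flip: (11,-7,3)→(3,7,11)
translate: b→1 (≡7 mod 6), so (3,7,11)→(3,1,7)
reduced (well bottom): (3,1,7) with a≤c, −a<b≤a
well minimum |f| = |-3| = 3 (negative-definite)

3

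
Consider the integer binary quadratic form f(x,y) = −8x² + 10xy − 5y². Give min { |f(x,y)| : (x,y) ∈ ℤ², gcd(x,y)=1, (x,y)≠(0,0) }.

translate: b→6 (≡-10 mod 16), so (8,-10,5)→(8,6,3)
flip: (8,6,3)→(3,-6,8)
translate: b→0 (≡-6 mod 6), so (3,-6,8)→(3,0,5)
reduced (well bottom): (3,0,5) with a≤c, −a<b≤a
well minimum |f| = |-3| = 3 (negative-definite)

3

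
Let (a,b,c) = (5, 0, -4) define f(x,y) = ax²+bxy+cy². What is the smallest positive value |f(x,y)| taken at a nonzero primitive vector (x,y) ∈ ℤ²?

descent: ρ → (-4,8,1)  [lands on river]
river: ρ → (1,8,-4)
closes: descent 1, river 2
min |a| on river = 1

1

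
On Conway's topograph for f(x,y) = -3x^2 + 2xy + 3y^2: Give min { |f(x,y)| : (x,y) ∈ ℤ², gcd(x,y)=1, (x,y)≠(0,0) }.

river: ρ → (3,4,-2)
river: ρ → (-2,4,3)
river: ρ → (3,2,-3)
river: ρ → (-3,4,2)
river: ρ → (2,4,-3)
river: ρ → (-3,2,3)
closes: descent 0, river 6
min |a| on river = 2

2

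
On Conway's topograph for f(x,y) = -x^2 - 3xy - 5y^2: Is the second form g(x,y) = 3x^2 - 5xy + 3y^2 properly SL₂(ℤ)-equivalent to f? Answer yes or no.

D₁ = -11, D₂ = -11
f is negative-definite; reduce −f:
−f: translate: b→1 (≡3 mod 2), so (1,3,5)→(1,1,3)
−f: reduced (well bottom): (1,1,3) with a≤c, −a<b≤a
flip sign back: reduced form of f is (-1,-1,-3)
g: translate: b→1 (≡-5 mod 6), so (3,-5,3)→(3,1,1)
g: flip: (3,1,1)→(1,-1,3)
g: translate: b→1 (≡-1 mod 2), so (1,-1,3)→(1,1,3)
g: reduced (well bottom): (1,1,3) with a≤c, −a<b≤a
reduced forms (-1, -1, -3) vs (1, 1, 3) ⇒ inequivalent

no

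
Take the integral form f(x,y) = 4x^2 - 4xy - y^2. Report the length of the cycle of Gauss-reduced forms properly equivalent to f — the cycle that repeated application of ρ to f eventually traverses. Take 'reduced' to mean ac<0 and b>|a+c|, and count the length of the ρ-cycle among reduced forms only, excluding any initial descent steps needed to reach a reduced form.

D = 32, ⌊√D⌋ = 5
descent: ρ → (-1,4,4)  [lands on river]
river: ρ → (4,4,-1)
ρ-cycle length = 2 (tail of 1 descent step not counted)

2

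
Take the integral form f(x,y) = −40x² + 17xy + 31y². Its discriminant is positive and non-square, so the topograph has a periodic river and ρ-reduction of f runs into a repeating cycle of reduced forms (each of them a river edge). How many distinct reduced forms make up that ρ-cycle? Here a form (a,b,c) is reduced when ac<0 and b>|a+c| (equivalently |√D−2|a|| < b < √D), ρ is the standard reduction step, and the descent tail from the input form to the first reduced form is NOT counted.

D = 5249, ⌊√D⌋ = 72
river: ρ → (31,45,-26)
river: ρ → (-26,59,17)
river: ρ → (17,43,-50)
river: ρ → (-50,57,10)
river: ρ → (10,63,-32)
river: ρ → (-32,65,8)
river: ρ → (8,63,-40)
river: ρ → (-40,17,31)
ρ-cycle length = 8 (tail of 0 descent steps not counted)

8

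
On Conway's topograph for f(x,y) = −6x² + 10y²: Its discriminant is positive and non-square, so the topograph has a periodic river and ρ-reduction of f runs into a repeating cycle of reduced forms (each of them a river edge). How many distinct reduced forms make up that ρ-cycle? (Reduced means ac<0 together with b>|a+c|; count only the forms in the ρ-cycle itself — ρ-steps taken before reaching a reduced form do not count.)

D = 240, ⌊√D⌋ = 15
descent: ρ → (10,0,-6)
descent: ρ → (-6,12,4)  [lands on river]
river: ρ → (4,12,-6)
ρ-cycle length = 2 (tail of 2 descent steps not counted)

2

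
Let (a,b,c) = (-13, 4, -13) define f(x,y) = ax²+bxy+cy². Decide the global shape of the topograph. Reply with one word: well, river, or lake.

D = b²−4ac = 4² − 4·(-13)·(-13) = -660
D < 0 ⇒ definite ⇒ every region one sign ⇒ single well

well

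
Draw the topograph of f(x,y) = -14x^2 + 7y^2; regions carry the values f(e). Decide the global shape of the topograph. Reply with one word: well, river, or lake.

D = b²−4ac = 0² − 4·(-14)·7 = 392
D > 0 non-square ⇒ indefinite ⇒ periodic river

river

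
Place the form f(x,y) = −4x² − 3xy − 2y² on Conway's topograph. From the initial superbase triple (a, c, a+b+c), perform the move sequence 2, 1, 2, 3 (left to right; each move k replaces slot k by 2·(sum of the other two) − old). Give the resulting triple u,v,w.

start (-4,-2,-9) = (f(1,0),f(0,1),f(1,1))
replace slot 2: 2·((-4)+(-9)) − (-2) = -24 → (-4,-24,-9)
replace slot 1: 2·((-24)+(-9)) − (-4) = -62 → (-62,-24,-9)
replace slot 2: 2·((-62)+(-9)) − (-24) = -118 → (-62,-118,-9)
replace slot 3: 2·((-62)+(-118)) − (-9) = -351 → (-62,-118,-351)

-62,-118,-351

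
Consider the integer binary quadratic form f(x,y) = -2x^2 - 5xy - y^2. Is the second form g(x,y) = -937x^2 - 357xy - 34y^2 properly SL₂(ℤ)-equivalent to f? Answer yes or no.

D₁ = 17, D₂ = 17
river cycle of f (length 6): (-1, 3, 2), (2, 1, -2), (-2, 3, 1), (1, 3, -2), (-2, 1, 2), (2, 3, -1)
river cycle of g (length 6): (-2, 3, 1), (1, 3, -2), (-2, 1, 2), (2, 3, -1), (-1, 3, 2), (2, 1, -2)
cycles coincide ⇒ equivalent

yes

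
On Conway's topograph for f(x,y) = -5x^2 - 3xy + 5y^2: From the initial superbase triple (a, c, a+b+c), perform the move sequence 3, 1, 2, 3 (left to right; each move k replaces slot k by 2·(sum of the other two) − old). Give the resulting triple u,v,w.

start (-5,5,-3) = (f(1,0),f(0,1),f(1,1))
replace slot 3: 2·((-5)+5) − (-3) = 3 → (-5,5,3)
replace slot 1: 2·(5+3) − (-5) = 21 → (21,5,3)
replace slot 2: 2·(21+3) − 5 = 43 → (21,43,3)
replace slot 3: 2·(21+43) − 3 = 125 → (21,43,125)

21,43,125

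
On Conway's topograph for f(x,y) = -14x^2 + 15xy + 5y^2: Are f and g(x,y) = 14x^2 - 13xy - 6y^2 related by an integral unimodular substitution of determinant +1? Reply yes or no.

D₁ = 505, D₂ = 505
river cycle of f (length 8): (5, 15, -14), (-14, 13, 6), (6, 11, -16), (-16, 21, 1), (1, 21, -16), (-16, 11, 6), (6, 13, -14), (-14, 15, 5)
river cycle of g (length 8): (-6, 13, 14), (14, 15, -5), (-5, 15, 14), (14, 13, -6), (-6, 11, 16), (16, 21, -1), (-1, 21, 16), (16, 11, -6)
cycles differ ⇒ inequivalent

no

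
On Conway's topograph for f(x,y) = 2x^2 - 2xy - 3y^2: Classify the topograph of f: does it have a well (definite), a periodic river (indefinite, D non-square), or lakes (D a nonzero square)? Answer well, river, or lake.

D = b²−4ac = (-2)² − 4·2·(-3) = 28
D > 0 non-square ⇒ indefinite ⇒ periodic river

river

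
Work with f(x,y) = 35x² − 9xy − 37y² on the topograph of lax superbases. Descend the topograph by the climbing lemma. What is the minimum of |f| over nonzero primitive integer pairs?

descent: ρ → (-37,9,35)  [lands on river]
river: ρ → (35,61,-11)
river: ρ → (-11,71,5)
river: ρ → (5,69,-25)
river: ρ → (-25,31,43)
river: ρ → (43,55,-13)
river: ρ → (-13,49,55)
river: ρ → (55,61,-7)
river: ρ → (-7,65,37)
river: ρ → (37,9,-35)
river: ρ → (-35,61,11)
river: ρ → (11,71,-5)
river: ρ → (-5,69,25)
river: ρ → (25,31,-43)
river: ρ → (-43,55,13)
river: ρ → (13,49,-55)
river: ρ → (-55,61,7)
river: ρ → (7,65,-37)
closes: descent 1, river 18
min |a| on river = 5

5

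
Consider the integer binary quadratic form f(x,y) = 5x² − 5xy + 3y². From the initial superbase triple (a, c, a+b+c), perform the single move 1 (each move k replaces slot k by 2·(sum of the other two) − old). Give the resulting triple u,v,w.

start (5,3,3) = (f(1,0),f(0,1),f(1,1))
replace slot 1: 2·(3+3) − 5 = 7 → (7,3,3)

7,3,3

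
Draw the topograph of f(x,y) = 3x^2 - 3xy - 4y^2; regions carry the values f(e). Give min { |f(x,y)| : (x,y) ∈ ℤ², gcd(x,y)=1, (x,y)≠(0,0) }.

descent: ρ → (-4,3,3)  [lands on river]
river: ρ → (3,3,-4)
river: ρ → (-4,5,2)
river: ρ → (2,7,-1)
river: ρ → (-1,7,2)
river: ρ → (2,5,-4)
closes: descent 1, river 6
min |a| on river = 1

1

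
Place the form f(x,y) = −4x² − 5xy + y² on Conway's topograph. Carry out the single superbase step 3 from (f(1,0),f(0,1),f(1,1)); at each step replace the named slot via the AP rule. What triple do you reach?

start (-4,1,-8) = (f(1,0),f(0,1),f(1,1))
replace slot 3: 2·((-4)+1) − (-8) = 2 → (-4,1,2)

-4,1,2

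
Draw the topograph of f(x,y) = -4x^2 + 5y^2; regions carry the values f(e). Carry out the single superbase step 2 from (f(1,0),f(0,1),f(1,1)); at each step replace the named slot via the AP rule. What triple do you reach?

start (-4,5,1) = (f(1,0),f(0,1),f(1,1))
replace slot 2: 2·((-4)+1) − 5 = -11 → (-4,-11,1)

-4,-11,1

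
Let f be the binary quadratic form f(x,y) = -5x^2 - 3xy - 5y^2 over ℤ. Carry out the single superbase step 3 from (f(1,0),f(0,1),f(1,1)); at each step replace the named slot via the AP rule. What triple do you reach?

start (-5,-5,-13) = (f(1,0),f(0,1),f(1,1))
replace slot 3: 2·((-5)+(-5)) − (-13) = -7 → (-5,-5,-7)

-5,-5,-7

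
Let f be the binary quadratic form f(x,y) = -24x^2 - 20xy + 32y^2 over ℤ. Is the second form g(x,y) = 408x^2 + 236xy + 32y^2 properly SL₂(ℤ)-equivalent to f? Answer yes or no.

D₁ = 3472, D₂ = 3472
river cycle of f (length 16): (32, 20, -24), (-24, 28, 28), (28, 28, -24), (-24, 20, 32), (32, 44, -12), (-12, 52, 16), (16, 44, -24), (-24, 52, 8), (8, 44, -48), (-48, 52, 4), … (6 more)
river cycle of g (length 16): (32, 20, -24), (-24, 28, 28), (28, 28, -24), (-24, 20, 32), (32, 44, -12), (-12, 52, 16), (16, 44, -24), (-24, 52, 8), (8, 44, -48), (-48, 52, 4), … (6 more)
cycles coincide ⇒ equivalent

yes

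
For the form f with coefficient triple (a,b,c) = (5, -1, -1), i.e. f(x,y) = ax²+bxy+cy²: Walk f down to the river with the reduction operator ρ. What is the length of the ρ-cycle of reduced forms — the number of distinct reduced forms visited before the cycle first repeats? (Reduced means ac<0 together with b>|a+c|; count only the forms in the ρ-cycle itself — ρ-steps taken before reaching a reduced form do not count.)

D = 21, ⌊√D⌋ = 4
descent: ρ → (-1,3,3)  [lands on river]
river: ρ → (3,3,-1)
ρ-cycle length = 2 (tail of 1 descent step not counted)

2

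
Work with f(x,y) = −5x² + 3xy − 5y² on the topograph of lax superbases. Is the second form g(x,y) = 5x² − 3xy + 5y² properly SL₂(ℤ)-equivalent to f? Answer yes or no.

D₁ = -91, D₂ = -91
f is negative-definite; reduce −f:
−f: flip: (5,-3,5)→(5,3,5)
−f: reduced (well bottom): (5,3,5) with a≤c, −a<b≤a
flip sign back: reduced form of f is (-5,-3,-5)
g: flip: (5,-3,5)→(5,3,5)
g: reduced (well bottom): (5,3,5) with a≤c, −a<b≤a
reduced forms (-5, -3, -5) vs (5, 3, 5) ⇒ inequivalent

no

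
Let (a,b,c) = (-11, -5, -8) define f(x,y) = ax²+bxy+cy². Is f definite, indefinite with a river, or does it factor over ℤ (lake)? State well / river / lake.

D = b²−4ac = (-5)² − 4·(-11)·(-8) = -327
D < 0 ⇒ definite ⇒ every region one sign ⇒ single well

well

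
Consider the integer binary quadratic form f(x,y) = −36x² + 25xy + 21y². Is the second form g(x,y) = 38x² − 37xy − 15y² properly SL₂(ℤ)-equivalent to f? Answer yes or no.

D₁ = 3649, D₂ = 3649
river cycle of f (length 98): (21, 59, -2), (-2, 57, 50), (50, 43, -9), (-9, 47, 40), (40, 33, -16), (-16, 31, 42), (42, 53, -5), (-5, 57, 20), (20, 23, -39), (-39, 55, 4), … (88 more)
river cycle of g (length 110): (-15, 37, 38), (38, 39, -14), (-14, 45, 29), (29, 13, -30), (-30, 47, 12), (12, 49, -26), (-26, 55, 6), (6, 53, -35), (-35, 17, 24), (24, 31, -28), … (100 more)
cycles differ ⇒ inequivalent

no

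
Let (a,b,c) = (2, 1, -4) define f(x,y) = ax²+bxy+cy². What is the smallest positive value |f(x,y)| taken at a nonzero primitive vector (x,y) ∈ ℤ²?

descent: ρ → (-4,-1,2)
descent: ρ → (2,5,-1)  [lands on river]
river: ρ → (-1,5,2)
river: ρ → (2,3,-3)
river: ρ → (-3,3,2)
closes: descent 2, river 4
min |a| on river = 1

1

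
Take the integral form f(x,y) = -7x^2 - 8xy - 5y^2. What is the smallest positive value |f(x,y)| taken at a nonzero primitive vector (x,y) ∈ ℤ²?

translate: b→-6 (≡8 mod 14), so (7,8,5)→(7,-6,4)
flip: (7,-6,4)→(4,6,7)
translate: b→-2 (≡6 mod 8), so (4,6,7)→(4,-2,5)
reduced (well bottom): (4,-2,5) with a≤c, −a<b≤a
well minimum |f| = |-4| = 4 (negative-definite)

4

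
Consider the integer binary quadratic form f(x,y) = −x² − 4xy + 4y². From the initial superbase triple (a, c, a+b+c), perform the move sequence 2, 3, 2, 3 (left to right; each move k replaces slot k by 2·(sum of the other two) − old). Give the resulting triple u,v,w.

start (-1,4,-1) = (f(1,0),f(0,1),f(1,1))
replace slot 2: 2·((-1)+(-1)) − 4 = -8 → (-1,-8,-1)
replace slot 3: 2·((-1)+(-8)) − (-1) = -17 → (-1,-8,-17)
replace slot 2: 2·((-1)+(-17)) − (-8) = -28 → (-1,-28,-17)
replace slot 3: 2·((-1)+(-28)) − (-17) = -41 → (-1,-28,-41)

-1,-28,-41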